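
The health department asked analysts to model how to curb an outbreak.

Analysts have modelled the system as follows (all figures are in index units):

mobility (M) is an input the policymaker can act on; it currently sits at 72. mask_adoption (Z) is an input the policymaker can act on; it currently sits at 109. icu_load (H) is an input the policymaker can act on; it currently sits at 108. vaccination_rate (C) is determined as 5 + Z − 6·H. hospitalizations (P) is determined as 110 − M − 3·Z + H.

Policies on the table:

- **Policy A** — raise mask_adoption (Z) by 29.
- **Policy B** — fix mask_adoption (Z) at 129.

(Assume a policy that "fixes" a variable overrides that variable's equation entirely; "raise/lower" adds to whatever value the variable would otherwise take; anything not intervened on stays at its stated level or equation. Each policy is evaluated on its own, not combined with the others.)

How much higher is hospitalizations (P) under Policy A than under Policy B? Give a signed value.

Policy A (Z + 29):
  M = 72
  Z = 109 + 29 = 138
  H = 108
  P = 110 − 72 − 3·138 + 108 = -268
Policy B (Z := 129):
  M = 72
  Z = 129
  H = 108
  P = 110 − 72 − 3·129 + 108 = -241
P: -268 − (-241) = -27

-27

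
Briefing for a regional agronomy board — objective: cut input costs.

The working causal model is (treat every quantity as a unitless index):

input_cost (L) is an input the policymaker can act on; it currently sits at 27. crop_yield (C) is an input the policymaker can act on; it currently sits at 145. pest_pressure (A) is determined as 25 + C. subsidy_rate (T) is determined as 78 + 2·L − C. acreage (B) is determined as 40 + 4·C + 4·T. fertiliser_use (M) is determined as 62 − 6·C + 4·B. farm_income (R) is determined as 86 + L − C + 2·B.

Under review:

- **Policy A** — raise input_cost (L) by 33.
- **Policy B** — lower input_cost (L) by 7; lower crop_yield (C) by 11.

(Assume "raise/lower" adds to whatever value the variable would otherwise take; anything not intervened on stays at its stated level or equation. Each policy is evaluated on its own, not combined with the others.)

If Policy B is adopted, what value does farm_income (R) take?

996

Policy B (L − 7, C − 11):
  L = 27 − 7 = 20
  C = 145 − 11 = 134
  T = 78 + 2·20 − 134 = -16
  B = 40 + 4·134 + 4·(-16) = 512
  R = 86 + 20 − 134 + 2·512 = 996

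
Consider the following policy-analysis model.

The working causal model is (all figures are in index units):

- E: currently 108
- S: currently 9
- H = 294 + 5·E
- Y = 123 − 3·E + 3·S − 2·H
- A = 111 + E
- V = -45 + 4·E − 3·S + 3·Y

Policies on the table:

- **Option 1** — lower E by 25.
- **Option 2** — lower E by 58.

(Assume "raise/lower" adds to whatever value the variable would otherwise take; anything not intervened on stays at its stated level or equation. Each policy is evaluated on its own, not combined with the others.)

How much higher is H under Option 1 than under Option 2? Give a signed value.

Option 1 (E − 25):
  E = 108 − 25 = 83
  H = 294 + 5·83 = 709
Option 2 (E − 58):
  E = 108 − 58 = 50
  H = 294 + 5·50 = 544
H: 709 − 544 = 165

165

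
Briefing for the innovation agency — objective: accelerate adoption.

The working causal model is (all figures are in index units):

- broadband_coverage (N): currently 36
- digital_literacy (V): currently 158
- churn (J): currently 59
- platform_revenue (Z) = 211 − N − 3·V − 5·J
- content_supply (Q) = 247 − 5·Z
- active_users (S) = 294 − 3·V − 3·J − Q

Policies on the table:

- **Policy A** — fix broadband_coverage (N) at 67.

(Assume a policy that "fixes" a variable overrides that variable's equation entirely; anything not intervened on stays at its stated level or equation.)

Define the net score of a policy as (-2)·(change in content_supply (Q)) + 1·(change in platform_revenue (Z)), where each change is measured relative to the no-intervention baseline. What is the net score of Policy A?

Baseline:
  N = 36
  V = 158
  J = 59
  Z = 211 − 36 − 3·158 − 5·59 = -594
  Q = 247 − 5·(-594) = 3217
Policy A (N := 67):
  N = 67
  V = 158
  J = 59
  Z = 211 − 67 − 3·158 − 5·59 = -625
  Q = 247 − 5·(-625) = 3372
ΔQ = 3372 − 3217 = 155; ΔZ = -625 − (-594) = -31
Score = (-2)·155 + 1·(-31) = -341

-341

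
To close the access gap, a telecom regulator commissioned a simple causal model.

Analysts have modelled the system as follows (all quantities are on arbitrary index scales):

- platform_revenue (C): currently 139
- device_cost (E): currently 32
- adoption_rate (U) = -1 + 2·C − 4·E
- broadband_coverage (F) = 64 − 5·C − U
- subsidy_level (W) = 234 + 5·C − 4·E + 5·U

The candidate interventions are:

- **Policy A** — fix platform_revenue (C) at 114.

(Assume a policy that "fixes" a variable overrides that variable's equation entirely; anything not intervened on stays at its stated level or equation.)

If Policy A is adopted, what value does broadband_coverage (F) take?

Policy A (C := 114):
  C = 114
  E = 32
  U = -1 + 2·114 − 4·32 = 99
  F = 64 − 5·114 − 99 = -605

-605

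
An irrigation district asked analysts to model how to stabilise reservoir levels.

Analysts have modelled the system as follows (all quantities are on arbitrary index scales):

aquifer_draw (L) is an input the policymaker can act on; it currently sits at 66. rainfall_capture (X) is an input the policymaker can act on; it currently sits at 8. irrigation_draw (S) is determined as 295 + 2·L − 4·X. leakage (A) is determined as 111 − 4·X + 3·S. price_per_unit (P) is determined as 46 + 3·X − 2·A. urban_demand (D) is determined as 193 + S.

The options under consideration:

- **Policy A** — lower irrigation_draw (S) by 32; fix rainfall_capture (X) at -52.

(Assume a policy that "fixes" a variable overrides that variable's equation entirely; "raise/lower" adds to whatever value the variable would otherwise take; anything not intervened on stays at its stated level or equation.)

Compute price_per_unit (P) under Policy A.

Policy A (S − 32, X := -52):
  L = 66
  X = -52
  S = 295 + 2·66 − 4·(-52) (−32 from intervention) = 603
  A = 111 − 4·(-52) + 3·603 = 2128
  P = 46 + 3·(-52) − 2·2128 = -4366

-4366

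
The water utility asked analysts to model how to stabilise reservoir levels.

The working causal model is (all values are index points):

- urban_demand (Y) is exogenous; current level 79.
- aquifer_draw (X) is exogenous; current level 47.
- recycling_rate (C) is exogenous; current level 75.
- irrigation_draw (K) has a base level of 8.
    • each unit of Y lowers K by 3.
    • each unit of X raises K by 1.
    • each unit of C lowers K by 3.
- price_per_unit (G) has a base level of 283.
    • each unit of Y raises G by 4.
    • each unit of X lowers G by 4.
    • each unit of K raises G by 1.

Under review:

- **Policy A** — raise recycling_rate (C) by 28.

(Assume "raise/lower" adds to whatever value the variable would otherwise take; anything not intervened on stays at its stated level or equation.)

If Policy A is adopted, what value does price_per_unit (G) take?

Policy A (C + 28):
  Y = 79
  X = 47
  C = 75 + 28 = 103
  K = 8 − 3·79 + 47 − 3·103 = -491
  G = 283 + 4·79 − 4·47 + (-491) = -80

-80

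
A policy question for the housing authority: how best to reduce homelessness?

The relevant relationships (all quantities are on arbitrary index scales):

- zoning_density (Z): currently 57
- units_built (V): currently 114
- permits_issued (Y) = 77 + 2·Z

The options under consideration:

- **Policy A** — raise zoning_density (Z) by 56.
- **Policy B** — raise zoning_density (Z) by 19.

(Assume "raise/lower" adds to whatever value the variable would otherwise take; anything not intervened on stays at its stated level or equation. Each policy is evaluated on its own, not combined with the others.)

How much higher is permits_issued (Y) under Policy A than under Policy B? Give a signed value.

Policy A (Z + 56):
  Z = 57 + 56 = 113
  Y = 77 + 2·113 = 303
Policy B (Z + 19):
  Z = 57 + 19 = 76
  Y = 77 + 2·76 = 229
Y: 303 − 229 = 74

74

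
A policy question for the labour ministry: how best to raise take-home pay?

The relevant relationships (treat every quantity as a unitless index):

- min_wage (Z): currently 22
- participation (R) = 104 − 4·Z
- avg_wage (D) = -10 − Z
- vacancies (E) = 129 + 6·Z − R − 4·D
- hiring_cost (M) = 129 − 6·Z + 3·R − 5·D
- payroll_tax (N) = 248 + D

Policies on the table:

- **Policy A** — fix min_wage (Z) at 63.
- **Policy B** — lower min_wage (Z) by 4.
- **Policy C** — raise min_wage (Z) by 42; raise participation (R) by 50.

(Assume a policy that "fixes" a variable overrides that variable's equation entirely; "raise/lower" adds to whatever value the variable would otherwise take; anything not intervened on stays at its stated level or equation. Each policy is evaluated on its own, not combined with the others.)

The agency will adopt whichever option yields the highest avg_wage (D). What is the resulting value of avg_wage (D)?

Policy A (Z := 63):
  Z = 63
  D = -10 − 63 = -73
Policy B (Z − 4):
  Z = 22 − 4 = 18
  D = -10 − 18 = -28
Policy C (Z + 42, R + 50):
  Z = 22 + 42 = 64
  D = -10 − 64 = -74
Comparing — Policy A: D=-73, Policy B: D=-28, Policy C: D=-74. Highest is -28 (Policy B).

-28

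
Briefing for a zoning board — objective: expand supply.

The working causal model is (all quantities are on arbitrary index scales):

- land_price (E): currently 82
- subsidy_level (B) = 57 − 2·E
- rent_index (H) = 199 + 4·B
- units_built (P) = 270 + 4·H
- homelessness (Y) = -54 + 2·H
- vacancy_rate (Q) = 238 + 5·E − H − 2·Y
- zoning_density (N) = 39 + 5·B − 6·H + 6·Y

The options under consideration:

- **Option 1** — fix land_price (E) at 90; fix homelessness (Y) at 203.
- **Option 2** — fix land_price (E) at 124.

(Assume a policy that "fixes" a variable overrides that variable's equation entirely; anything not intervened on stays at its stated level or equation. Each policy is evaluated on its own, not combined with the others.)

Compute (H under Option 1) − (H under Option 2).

Option 1 (E := 90, Y := 203):
  E = 90
  B = 57 − 2·90 = -123
  H = 199 + 4·(-123) = -293
Option 2 (E := 124):
  E = 124
  B = 57 − 2·124 = -191
  H = 199 + 4·(-191) = -565
H: -293 − (-565) = 272

272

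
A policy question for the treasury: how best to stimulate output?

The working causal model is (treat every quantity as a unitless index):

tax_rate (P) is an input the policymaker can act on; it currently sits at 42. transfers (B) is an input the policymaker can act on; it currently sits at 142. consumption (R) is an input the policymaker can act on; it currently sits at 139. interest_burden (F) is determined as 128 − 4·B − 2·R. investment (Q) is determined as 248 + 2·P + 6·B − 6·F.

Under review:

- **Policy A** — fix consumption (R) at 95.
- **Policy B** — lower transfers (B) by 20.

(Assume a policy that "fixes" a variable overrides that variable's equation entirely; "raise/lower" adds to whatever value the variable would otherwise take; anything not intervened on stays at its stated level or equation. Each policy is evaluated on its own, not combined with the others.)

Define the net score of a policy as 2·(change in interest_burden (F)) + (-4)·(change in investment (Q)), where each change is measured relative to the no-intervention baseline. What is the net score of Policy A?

2288

Baseline:
  P = 42
  B = 142
  R = 139
  F = 128 − 4·142 − 2·139 = -718
  Q = 248 + 2·42 + 6·142 − 6·(-718) = 5492
Policy A (R := 95):
  P = 42
  B = 142
  R = 95
  F = 128 − 4·142 − 2·95 = -630
  Q = 248 + 2·42 + 6·142 − 6·(-630) = 4964
ΔF = -630 − (-718) = 88; ΔQ = 4964 − 5492 = -528
Score = 2·88 + (-4)·(-528) = 2288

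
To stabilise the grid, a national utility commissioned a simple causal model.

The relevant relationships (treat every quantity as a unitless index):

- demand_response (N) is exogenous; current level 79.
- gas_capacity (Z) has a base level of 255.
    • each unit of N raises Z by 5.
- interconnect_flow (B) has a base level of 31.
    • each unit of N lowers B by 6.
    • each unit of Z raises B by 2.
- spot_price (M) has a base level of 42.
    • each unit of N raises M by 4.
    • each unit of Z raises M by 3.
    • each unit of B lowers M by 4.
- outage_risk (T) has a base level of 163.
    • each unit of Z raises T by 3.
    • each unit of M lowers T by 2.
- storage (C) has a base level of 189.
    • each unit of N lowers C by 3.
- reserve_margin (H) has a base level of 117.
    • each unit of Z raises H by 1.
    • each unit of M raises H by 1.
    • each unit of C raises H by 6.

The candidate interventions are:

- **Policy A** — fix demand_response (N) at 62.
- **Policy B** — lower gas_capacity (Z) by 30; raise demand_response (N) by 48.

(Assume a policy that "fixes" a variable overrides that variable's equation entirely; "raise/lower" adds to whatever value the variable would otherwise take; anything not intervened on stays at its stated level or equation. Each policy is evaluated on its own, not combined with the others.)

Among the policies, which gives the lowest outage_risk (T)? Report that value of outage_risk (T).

Policy A (N := 62):
  N = 62
  Z = 255 + 5·62 = 565
  B = 31 − 6·62 + 2·565 = 789
  M = 42 + 4·62 + 3·565 − 4·789 = -1171
  T = 163 + 3·565 − 2·(-1171) = 4200
Policy B (Z − 30, N + 48):
  N = 79 + 48 = 127
  Z = 255 + 5·127 (−30 from intervention) = 860
  B = 31 − 6·127 + 2·860 = 989
  M = 42 + 4·127 + 3·860 − 4·989 = -826
  T = 163 + 3·860 − 2·(-826) = 4395
Comparing — Policy A: T=4200, Policy B: T=4395. Lowest is 4200 (Policy A).

4200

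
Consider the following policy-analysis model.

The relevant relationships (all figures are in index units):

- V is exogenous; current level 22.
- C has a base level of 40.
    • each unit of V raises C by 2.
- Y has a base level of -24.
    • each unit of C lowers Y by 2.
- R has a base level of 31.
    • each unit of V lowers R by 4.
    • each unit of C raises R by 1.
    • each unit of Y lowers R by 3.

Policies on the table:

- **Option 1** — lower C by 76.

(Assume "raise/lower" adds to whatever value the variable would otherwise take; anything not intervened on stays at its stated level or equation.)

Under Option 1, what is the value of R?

Option 1 (C − 76):
  V = 22
  C = 40 + 2·22 (−76 from intervention) = 8
  Y = -24 − 2·8 = -40
  R = 31 − 4·22 + 8 − 3·(-40) = 71

71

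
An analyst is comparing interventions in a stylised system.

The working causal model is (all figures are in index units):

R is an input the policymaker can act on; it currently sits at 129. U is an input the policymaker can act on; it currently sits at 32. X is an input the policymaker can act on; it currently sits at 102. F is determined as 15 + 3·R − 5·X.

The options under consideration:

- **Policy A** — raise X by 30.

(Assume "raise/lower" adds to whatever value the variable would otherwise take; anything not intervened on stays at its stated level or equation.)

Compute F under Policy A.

-258

Policy A (X + 30):
  R = 129
  X = 102 + 30 = 132
  F = 15 + 3·129 − 5·132 = -258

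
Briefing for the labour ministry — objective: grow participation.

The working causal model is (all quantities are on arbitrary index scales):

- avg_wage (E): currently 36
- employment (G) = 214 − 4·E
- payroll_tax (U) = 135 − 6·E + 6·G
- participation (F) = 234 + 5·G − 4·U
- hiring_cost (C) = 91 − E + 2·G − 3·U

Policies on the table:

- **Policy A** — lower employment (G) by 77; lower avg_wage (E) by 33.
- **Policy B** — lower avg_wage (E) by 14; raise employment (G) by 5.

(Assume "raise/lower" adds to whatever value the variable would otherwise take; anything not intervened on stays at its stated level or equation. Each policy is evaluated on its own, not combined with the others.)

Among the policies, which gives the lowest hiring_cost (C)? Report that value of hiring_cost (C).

-2263

Policy A (G − 77, E − 33):
  E = 36 − 33 = 3
  G = 214 − 4·3 (−77 from intervention) = 125
  U = 135 − 6·3 + 6·125 = 867
  C = 91 − 3 + 2·125 − 3·867 = -2263
Policy B (E − 14, G + 5):
  E = 36 − 14 = 22
  G = 214 − 4·22 (+5 from intervention) = 131
  U = 135 − 6·22 + 6·131 = 789
  C = 91 − 22 + 2·131 − 3·789 = -2036
Comparing — Policy A: C=-2263, Policy B: C=-2036. Lowest is -2263 (Policy A).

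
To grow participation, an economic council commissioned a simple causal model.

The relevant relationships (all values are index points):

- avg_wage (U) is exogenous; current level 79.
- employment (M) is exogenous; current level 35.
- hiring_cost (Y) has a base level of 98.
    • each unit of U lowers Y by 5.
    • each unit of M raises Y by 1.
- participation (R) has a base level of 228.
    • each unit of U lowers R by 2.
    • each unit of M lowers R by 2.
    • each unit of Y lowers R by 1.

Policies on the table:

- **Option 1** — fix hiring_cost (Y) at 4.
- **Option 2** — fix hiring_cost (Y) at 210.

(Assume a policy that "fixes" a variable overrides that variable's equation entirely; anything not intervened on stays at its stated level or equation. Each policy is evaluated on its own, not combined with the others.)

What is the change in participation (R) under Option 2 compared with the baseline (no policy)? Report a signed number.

Baseline:
  U = 79
  M = 35
  Y = 98 − 5·79 + 35 = -262
  R = 228 − 2·79 − 2·35 − (-262) = 262
Option 2 (Y := 210):
  U = 79
  M = 35
  Y = 210
  R = 228 − 2·79 − 2·35 − 210 = -210
Change in R: -210 − 262 = -472

-472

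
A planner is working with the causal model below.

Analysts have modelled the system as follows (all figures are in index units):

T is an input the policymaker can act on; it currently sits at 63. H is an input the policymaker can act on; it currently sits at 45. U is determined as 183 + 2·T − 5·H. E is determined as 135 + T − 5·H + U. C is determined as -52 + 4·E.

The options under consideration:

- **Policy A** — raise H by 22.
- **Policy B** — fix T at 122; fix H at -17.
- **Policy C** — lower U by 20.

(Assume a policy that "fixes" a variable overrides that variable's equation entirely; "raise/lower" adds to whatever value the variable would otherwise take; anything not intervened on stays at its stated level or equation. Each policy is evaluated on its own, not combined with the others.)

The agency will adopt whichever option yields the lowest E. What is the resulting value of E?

-163

Policy A (H + 22):
  T = 63
  H = 45 + 22 = 67
  U = 183 + 2·63 − 5·67 = -26
  E = 135 + 63 − 5·67 + (-26) = -163
Policy B (T := 122, H := -17):
  T = 122
  H = -17
  U = 183 + 2·122 − 5·(-17) = 512
  E = 135 + 122 − 5·(-17) + 512 = 854
Policy C (U − 20):
  T = 63
  H = 45
  U = 183 + 2·63 − 5·45 (−20 from intervention) = 64
  E = 135 + 63 − 5·45 + 64 = 37
Comparing — Policy A: E=-163, Policy B: E=854, Policy C: E=37. Lowest is -163 (Policy A).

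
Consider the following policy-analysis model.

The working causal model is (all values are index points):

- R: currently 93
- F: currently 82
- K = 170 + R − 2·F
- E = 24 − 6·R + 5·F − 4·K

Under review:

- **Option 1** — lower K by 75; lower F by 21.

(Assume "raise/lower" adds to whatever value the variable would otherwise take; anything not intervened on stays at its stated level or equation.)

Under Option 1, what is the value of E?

Option 1 (K − 75, F − 21):
  R = 93
  F = 82 − 21 = 61
  K = 170 + 93 − 2·61 (−75 from intervention) = 66
  E = 24 − 6·93 + 5·61 − 4·66 = -493

-493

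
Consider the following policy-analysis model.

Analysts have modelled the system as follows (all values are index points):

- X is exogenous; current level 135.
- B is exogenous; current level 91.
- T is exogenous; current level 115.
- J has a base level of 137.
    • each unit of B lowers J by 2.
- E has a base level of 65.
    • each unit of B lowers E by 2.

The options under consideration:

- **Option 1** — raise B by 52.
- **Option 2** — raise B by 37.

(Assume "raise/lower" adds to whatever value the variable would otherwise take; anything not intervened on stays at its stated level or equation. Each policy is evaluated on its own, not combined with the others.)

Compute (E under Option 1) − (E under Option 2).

Option 1 (B + 52):
  B = 91 + 52 = 143
  E = 65 − 2·143 = -221
Option 2 (B + 37):
  B = 91 + 37 = 128
  E = 65 − 2·128 = -191
E: -221 − (-191) = -30

-30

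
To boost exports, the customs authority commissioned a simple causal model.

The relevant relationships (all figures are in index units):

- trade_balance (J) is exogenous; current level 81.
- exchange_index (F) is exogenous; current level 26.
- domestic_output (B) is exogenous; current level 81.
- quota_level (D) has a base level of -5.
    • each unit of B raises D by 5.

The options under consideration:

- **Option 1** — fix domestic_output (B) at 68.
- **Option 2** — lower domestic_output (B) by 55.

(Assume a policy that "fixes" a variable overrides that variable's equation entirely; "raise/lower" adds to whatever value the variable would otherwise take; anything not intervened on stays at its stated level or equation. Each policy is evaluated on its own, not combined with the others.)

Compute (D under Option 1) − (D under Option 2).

Option 1 (B := 68):
  B = 68
  D = -5 + 5·68 = 335
Option 2 (B − 55):
  B = 81 − 55 = 26
  D = -5 + 5·26 = 125
D: 335 − 125 = 210

210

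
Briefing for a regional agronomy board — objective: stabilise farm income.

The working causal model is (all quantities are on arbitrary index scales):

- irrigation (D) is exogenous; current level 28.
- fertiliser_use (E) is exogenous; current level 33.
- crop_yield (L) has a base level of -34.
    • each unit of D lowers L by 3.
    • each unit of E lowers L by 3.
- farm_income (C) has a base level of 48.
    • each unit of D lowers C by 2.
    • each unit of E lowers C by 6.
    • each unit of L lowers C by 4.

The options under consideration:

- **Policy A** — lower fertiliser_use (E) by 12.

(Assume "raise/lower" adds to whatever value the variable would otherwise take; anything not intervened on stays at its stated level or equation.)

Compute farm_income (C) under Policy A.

Policy A (E − 12):
  D = 28
  E = 33 − 12 = 21
  L = -34 − 3·28 − 3·21 = -181
  C = 48 − 2·28 − 6·21 − 4·(-181) = 590

590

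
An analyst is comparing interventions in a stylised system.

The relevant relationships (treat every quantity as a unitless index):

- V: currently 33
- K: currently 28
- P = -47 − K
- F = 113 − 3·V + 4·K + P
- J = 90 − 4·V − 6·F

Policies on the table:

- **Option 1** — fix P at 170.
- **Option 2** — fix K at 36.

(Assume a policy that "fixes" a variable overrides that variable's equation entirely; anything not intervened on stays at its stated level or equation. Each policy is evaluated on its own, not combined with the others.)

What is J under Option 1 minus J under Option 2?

Option 1 (P := 170):
  V = 33
  K = 28
  P = 170
  F = 113 − 3·33 + 4·28 + 170 = 296
  J = 90 − 4·33 − 6·296 = -1818
Option 2 (K := 36):
  V = 33
  K = 36
  P = -47 − 36 = -83
  F = 113 − 3·33 + 4·36 + (-83) = 75
  J = 90 − 4·33 − 6·75 = -492
J: -1818 − (-492) = -1326

-1326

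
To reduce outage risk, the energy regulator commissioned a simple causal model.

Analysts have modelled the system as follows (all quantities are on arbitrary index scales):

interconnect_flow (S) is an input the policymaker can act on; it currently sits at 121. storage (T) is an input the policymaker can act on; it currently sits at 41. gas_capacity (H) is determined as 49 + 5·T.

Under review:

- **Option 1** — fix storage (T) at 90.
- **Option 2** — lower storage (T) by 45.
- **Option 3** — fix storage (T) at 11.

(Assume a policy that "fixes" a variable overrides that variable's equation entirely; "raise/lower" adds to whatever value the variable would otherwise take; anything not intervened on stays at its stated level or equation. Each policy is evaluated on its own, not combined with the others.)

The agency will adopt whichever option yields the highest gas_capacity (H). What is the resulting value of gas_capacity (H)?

499

Option 1 (T := 90):
  T = 90
  H = 49 + 5·90 = 499
Option 2 (T − 45):
  T = 41 − 45 = -4
  H = 49 + 5·(-4) = 29
Option 3 (T := 11):
  T = 11
  H = 49 + 5·11 = 104
Comparing — Option 1: H=499, Option 2: H=29, Option 3: H=104. Highest is 499 (Option 1).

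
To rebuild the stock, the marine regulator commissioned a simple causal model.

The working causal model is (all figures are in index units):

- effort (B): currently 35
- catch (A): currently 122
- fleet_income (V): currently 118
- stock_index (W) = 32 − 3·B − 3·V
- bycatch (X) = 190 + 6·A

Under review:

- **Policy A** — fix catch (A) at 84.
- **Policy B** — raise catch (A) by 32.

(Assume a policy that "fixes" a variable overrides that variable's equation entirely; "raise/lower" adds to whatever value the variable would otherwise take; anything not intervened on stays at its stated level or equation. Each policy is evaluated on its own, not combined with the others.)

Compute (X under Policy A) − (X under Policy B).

-420

Policy A (A := 84):
  A = 84
  X = 190 + 6·84 = 694
Policy B (A + 32):
  A = 122 + 32 = 154
  X = 190 + 6·154 = 1114
X: 694 − 1114 = -420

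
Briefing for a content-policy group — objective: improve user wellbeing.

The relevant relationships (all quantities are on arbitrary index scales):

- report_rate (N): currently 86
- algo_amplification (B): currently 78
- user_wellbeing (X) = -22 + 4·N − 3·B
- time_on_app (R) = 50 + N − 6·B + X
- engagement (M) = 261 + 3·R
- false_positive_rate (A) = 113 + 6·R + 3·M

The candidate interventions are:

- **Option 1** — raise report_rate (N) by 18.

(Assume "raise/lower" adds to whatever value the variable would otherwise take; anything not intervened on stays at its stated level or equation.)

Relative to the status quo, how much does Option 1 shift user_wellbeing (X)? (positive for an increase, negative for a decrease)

72

Baseline:
  N = 86
  B = 78
  X = -22 + 4·86 − 3·78 = 88
Option 1 (N + 18):
  N = 86 + 18 = 104
  B = 78
  X = -22 + 4·104 − 3·78 = 160
Change in X: 160 − 88 = 72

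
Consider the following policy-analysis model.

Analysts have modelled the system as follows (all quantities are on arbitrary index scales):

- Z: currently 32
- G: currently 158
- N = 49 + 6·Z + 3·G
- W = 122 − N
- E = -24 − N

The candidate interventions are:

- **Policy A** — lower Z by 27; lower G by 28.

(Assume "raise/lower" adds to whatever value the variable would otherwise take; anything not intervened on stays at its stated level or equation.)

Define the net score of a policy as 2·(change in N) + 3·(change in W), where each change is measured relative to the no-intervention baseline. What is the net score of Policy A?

246

Baseline:
  Z = 32
  G = 158
  N = 49 + 6·32 + 3·158 = 715
  W = 122 − 715 = -593
Policy A (Z − 27, G − 28):
  Z = 32 − 27 = 5
  G = 158 − 28 = 130
  N = 49 + 6·5 + 3·130 = 469
  W = 122 − 469 = -347
ΔN = 469 − 715 = -246; ΔW = -347 − (-593) = 246
Score = 2·(-246) + 3·246 = 246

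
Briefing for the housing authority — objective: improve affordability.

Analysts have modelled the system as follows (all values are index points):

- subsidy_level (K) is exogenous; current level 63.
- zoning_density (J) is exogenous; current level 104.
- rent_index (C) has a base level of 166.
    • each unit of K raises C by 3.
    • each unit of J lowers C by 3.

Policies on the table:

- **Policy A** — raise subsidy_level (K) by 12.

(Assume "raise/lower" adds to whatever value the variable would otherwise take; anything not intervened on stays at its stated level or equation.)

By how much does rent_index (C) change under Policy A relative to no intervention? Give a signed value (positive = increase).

Baseline:
  K = 63
  J = 104
  C = 166 + 3·63 − 3·104 = 43
Policy A (K + 12):
  K = 63 + 12 = 75
  J = 104
  C = 166 + 3·75 − 3·104 = 79
Change in C: 79 − 43 = 36

36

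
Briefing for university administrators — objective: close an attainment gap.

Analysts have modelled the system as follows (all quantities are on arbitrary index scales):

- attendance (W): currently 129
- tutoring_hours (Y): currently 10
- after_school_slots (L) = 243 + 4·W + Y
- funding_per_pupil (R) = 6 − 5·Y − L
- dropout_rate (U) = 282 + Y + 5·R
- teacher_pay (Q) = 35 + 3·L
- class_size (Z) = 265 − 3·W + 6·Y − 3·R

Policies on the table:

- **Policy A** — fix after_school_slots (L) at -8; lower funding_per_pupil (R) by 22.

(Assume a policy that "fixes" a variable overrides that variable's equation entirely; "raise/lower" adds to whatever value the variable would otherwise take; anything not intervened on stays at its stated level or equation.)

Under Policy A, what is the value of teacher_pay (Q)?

11

Policy A (L := -8, R − 22):
  W = 129
  Y = 10
  L = -8
  Q = 35 + 3·(-8) = 11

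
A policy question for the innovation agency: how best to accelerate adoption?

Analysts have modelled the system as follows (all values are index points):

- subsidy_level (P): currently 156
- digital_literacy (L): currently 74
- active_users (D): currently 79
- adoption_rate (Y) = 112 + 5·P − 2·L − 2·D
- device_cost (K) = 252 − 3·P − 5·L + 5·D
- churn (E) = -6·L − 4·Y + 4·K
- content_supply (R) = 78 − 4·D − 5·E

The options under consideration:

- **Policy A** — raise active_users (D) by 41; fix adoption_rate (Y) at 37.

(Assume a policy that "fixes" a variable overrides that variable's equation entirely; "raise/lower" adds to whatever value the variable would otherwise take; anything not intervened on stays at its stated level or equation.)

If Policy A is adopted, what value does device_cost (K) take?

Policy A (D + 41, Y := 37):
  P = 156
  L = 74
  D = 79 + 41 = 120
  K = 252 − 3·156 − 5·74 + 5·120 = 14

14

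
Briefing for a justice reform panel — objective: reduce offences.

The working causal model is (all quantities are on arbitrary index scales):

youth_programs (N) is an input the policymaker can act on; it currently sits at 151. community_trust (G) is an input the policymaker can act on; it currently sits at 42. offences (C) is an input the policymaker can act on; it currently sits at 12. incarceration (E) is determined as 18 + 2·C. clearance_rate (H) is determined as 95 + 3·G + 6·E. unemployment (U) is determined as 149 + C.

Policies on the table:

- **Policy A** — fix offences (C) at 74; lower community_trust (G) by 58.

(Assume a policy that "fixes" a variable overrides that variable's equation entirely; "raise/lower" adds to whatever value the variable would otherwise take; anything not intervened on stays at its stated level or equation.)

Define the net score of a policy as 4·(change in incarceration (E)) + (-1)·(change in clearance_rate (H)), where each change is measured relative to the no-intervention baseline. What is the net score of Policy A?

Baseline:
  G = 42
  C = 12
  E = 18 + 2·12 = 42
  H = 95 + 3·42 + 6·42 = 473
Policy A (C := 74, G − 58):
  G = 42 − 58 = -16
  C = 74
  E = 18 + 2·74 = 166
  H = 95 + 3·(-16) + 6·166 = 1043
ΔE = 166 − 42 = 124; ΔH = 1043 − 473 = 570
Score = 4·124 + (-1)·570 = -74

-74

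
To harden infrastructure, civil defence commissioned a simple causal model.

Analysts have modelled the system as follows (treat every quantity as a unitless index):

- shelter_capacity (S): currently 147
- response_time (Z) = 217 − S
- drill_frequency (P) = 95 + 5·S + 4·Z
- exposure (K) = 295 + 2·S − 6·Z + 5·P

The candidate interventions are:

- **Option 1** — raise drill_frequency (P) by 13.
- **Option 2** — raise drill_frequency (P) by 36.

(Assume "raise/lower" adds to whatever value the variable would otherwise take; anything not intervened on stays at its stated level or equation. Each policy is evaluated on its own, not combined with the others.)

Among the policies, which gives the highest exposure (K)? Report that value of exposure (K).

Option 1 (P + 13):
  S = 147
  Z = 217 − 147 = 70
  P = 95 + 5·147 + 4·70 (+13 from intervention) = 1123
  K = 295 + 2·147 − 6·70 + 5·1123 = 5784
Option 2 (P + 36):
  S = 147
  Z = 217 − 147 = 70
  P = 95 + 5·147 + 4·70 (+36 from intervention) = 1146
  K = 295 + 2·147 − 6·70 + 5·1146 = 5899
Comparing — Option 1: K=5784, Option 2: K=5899. Highest is 5899 (Option 2).

5899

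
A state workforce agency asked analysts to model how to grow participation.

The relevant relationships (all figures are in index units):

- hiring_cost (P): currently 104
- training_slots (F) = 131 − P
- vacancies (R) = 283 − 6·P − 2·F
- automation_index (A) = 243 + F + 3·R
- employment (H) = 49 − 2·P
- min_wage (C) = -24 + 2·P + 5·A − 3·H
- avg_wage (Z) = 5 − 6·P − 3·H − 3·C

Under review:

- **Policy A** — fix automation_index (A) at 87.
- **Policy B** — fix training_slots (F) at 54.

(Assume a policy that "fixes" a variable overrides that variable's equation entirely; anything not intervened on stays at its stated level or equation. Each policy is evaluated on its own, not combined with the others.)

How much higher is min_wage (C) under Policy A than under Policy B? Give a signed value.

Policy A (A := 87):
  P = 104
  F = 131 − 104 = 27
  R = 283 − 6·104 − 2·27 = -395
  A = 87
  H = 49 − 2·104 = -159
  C = -24 + 2·104 + 5·87 − 3·(-159) = 1096
Policy B (F := 54):
  P = 104
  F = 54
  R = 283 − 6·104 − 2·54 = -449
  A = 243 + 54 + 3·(-449) = -1050
  H = 49 − 2·104 = -159
  C = -24 + 2·104 + 5·(-1050) − 3·(-159) = -4589
C: 1096 − (-4589) = 5685

5685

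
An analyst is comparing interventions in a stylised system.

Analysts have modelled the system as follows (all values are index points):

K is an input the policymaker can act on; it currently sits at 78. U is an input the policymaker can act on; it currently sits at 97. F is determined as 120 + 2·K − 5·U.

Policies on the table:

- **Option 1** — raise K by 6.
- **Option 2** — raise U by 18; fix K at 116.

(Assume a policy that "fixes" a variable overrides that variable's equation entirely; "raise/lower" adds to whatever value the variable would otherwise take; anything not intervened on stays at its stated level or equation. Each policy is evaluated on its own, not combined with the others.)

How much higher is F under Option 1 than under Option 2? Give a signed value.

26

Option 1 (K + 6):
  K = 78 + 6 = 84
  U = 97
  F = 120 + 2·84 − 5·97 = -197
Option 2 (U + 18, K := 116):
  K = 116
  U = 97 + 18 = 115
  F = 120 + 2·116 − 5·115 = -223
F: -197 − (-223) = 26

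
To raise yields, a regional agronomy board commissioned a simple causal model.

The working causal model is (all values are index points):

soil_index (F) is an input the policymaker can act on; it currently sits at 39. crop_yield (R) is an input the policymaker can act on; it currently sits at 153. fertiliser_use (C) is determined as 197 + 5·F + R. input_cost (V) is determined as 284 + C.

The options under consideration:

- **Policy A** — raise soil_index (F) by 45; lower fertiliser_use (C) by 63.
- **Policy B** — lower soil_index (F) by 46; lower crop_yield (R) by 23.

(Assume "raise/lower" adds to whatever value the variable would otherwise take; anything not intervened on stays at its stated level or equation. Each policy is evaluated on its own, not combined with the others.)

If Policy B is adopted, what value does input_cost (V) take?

Policy B (F − 46, R − 23):
  F = 39 − 46 = -7
  R = 153 − 23 = 130
  C = 197 + 5·(-7) + 130 = 292
  V = 284 + 292 = 576

576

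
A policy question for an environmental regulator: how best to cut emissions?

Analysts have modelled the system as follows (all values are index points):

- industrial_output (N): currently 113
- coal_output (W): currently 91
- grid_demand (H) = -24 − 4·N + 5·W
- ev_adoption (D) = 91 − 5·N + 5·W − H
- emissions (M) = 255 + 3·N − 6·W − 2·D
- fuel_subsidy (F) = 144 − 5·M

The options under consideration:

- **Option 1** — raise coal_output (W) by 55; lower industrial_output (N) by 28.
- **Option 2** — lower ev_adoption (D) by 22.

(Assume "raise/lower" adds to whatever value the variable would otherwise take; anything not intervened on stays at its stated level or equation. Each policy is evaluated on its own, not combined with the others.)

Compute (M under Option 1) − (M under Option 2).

Option 1 (W + 55, N − 28):
  N = 113 − 28 = 85
  W = 91 + 55 = 146
  H = -24 − 4·85 + 5·146 = 366
  D = 91 − 5·85 + 5·146 − 366 = 30
  M = 255 + 3·85 − 6·146 − 2·30 = -426
Option 2 (D − 22):
  N = 113
  W = 91
  H = -24 − 4·113 + 5·91 = -21
  D = 91 − 5·113 + 5·91 − (-21) (−22 from intervention) = -20
  M = 255 + 3·113 − 6·91 − 2·(-20) = 88
M: -426 − 88 = -514

-514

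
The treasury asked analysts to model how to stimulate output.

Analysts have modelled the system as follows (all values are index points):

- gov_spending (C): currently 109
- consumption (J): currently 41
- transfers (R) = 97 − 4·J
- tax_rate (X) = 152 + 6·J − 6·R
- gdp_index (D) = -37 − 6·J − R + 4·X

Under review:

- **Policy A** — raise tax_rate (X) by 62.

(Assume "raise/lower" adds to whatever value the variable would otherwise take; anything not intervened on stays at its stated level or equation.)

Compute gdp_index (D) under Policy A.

3232

Policy A (X + 62):
  J = 41
  R = 97 − 4·41 = -67
  X = 152 + 6·41 − 6·(-67) (+62 from intervention) = 862
  D = -37 − 6·41 − (-67) + 4·862 = 3232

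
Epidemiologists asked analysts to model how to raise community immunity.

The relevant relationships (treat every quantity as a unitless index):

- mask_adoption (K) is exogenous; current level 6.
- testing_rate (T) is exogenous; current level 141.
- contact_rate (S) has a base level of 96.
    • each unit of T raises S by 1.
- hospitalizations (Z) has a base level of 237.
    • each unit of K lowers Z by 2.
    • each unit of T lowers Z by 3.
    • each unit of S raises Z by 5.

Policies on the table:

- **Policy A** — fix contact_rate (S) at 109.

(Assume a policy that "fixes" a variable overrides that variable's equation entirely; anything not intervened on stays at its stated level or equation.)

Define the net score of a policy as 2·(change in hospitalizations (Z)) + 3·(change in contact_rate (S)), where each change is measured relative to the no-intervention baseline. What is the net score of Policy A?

Baseline:
  K = 6
  T = 141
  S = 96 + 141 = 237
  Z = 237 − 2·6 − 3·141 + 5·237 = 987
Policy A (S := 109):
  K = 6
  T = 141
  S = 109
  Z = 237 − 2·6 − 3·141 + 5·109 = 347
ΔZ = 347 − 987 = -640; ΔS = 109 − 237 = -128
Score = 2·(-640) + 3·(-128) = -1664

-1664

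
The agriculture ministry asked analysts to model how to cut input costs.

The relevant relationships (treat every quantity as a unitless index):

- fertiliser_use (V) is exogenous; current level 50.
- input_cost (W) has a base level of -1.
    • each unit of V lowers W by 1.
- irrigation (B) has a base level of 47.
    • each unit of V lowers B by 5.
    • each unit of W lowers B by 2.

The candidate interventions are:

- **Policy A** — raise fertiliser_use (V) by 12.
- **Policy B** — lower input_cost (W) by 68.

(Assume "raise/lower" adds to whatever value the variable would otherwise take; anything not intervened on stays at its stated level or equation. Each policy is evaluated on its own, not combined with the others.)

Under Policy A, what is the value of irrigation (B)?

-137

Policy A (V + 12):
  V = 50 + 12 = 62
  W = -1 − 62 = -63
  B = 47 − 5·62 − 2·(-63) = -137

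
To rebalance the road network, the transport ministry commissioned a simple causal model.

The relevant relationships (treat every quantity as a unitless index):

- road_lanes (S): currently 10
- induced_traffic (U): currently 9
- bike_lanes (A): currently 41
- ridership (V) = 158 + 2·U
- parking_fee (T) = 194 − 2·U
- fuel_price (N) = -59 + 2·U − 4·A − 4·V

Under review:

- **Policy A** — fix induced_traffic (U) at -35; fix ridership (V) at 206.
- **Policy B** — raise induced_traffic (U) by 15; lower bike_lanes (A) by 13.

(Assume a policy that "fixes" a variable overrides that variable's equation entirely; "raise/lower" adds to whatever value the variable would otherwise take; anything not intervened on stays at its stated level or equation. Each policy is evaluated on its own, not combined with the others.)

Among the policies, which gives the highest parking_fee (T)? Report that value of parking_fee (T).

264

Policy A (U := -35, V := 206):
  U = -35
  T = 194 − 2·(-35) = 264
Policy B (U + 15, A − 13):
  U = 9 + 15 = 24
  T = 194 − 2·24 = 146
Comparing — Policy A: T=264, Policy B: T=146. Highest is 264 (Policy A).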